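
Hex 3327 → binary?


Each hex digit → 4 binary bits:
  3 = 0011
  3 = 0011
  2 = 0010
  7 = 0111
Concatenate: 0011 0011 0010 0111
= 0011001100100111


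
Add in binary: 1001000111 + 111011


Align and add column by column (LSB to MSB, carry propagating):
  01001000111
+ 00000111011
  -----------
  col 0: 1 + 1 + 0 (carry in) = 2 → bit 0, carry out 1
  col 1: 1 + 1 + 1 (carry in) = 3 → bit 1, carry out 1
  col 2: 1 + 0 + 1 (carry in) = 2 → bit 0, carry out 1
  col 3: 0 + 1 + 1 (carry in) = 2 → bit 0, carry out 1
  col 4: 0 + 1 + 1 (carry in) = 2 → bit 0, carry out 1
  col 5: 0 + 1 + 1 (carry in) = 2 → bit 0, carry out 1
  col 6: 1 + 0 + 1 (carry in) = 2 → bit 0, carry out 1
  col 7: 0 + 0 + 1 (carry in) = 1 → bit 1, carry out 0
  col 8: 0 + 0 + 0 (carry in) = 0 → bit 0, carry out 0
  col 9: 1 + 0 + 0 (carry in) = 1 → bit 1, carry out 0
  col 10: 0 + 0 + 0 (carry in) = 0 → bit 0, carry out 0
Reading bits MSB→LSB: 01010000010
Strip leading zeros: 1010000010
= 1010000010


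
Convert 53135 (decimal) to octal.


Divide by 8 repeatedly:
53135 ÷ 8 = 6641 remainder 7
6641 ÷ 8 = 830 remainder 1
830 ÷ 8 = 103 remainder 6
103 ÷ 8 = 12 remainder 7
12 ÷ 8 = 1 remainder 4
1 ÷ 8 = 0 remainder 1
Reading remainders bottom-up:
= 0o147617


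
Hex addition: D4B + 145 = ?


Align and add column by column (LSB to MSB, each column mod 16 with carry):
  0D4B
+ 0145
  ----
  col 0: B(11) + 5(5) + 0 (carry in) = 16 → 0(0), carry out 1
  col 1: 4(4) + 4(4) + 1 (carry in) = 9 → 9(9), carry out 0
  col 2: D(13) + 1(1) + 0 (carry in) = 14 → E(14), carry out 0
  col 3: 0(0) + 0(0) + 0 (carry in) = 0 → 0(0), carry out 0
Reading digits MSB→LSB: 0E90
Strip leading zeros: E90
= 0xE90


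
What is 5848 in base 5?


Divide by 5 repeatedly:
5848 ÷ 5 = 1169 remainder 3
1169 ÷ 5 = 233 remainder 4
233 ÷ 5 = 46 remainder 3
46 ÷ 5 = 9 remainder 1
9 ÷ 5 = 1 remainder 4
1 ÷ 5 = 0 remainder 1
Reading remainders bottom-up:
= 141343


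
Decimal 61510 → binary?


Divide by 2 repeatedly:
61510 ÷ 2 = 30755 remainder 0
30755 ÷ 2 = 15377 remainder 1
15377 ÷ 2 = 7688 remainder 1
7688 ÷ 2 = 3844 remainder 0
3844 ÷ 2 = 1922 remainder 0
1922 ÷ 2 = 961 remainder 0
961 ÷ 2 = 480 remainder 1
480 ÷ 2 = 240 remainder 0
240 ÷ 2 = 120 remainder 0
120 ÷ 2 = 60 remainder 0
60 ÷ 2 = 30 remainder 0
30 ÷ 2 = 15 remainder 0
15 ÷ 2 = 7 remainder 1
7 ÷ 2 = 3 remainder 1
3 ÷ 2 = 1 remainder 1
1 ÷ 2 = 0 remainder 1
Reading remainders bottom-up:
= 1111000001000110


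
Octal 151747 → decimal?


Positional values:
Position 0: 7 × 8^0 = 7
Position 1: 4 × 8^1 = 32
Position 2: 7 × 8^2 = 448
Position 3: 1 × 8^3 = 512
Position 4: 5 × 8^4 = 20480
Position 5: 1 × 8^5 = 32768
Sum = 7 + 32 + 448 + 512 + 20480 + 32768
= 54247


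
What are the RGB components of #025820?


Hex: #025820
R = 02₁₆ = 2
G = 58₁₆ = 88
B = 20₁₆ = 32
= RGB(2, 88, 32)


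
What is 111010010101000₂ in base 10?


Positional values:
Bit 3: 1 × 2^3 = 8
Bit 5: 1 × 2^5 = 32
Bit 7: 1 × 2^7 = 128
Bit 10: 1 × 2^10 = 1024
Bit 12: 1 × 2^12 = 4096
Bit 13: 1 × 2^13 = 8192
Bit 14: 1 × 2^14 = 16384
Sum = 8 + 32 + 128 + 1024 + 4096 + 8192 + 16384
= 29864


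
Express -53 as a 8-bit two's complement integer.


Original: 00110101
Step 1 - Invert all bits: 11001010
Step 2 - Add 1: 11001010 + 1
= 11001011 (represents -53)


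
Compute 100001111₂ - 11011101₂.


Align and subtract column by column (LSB to MSB, borrowing when needed):
  100001111
- 011011101
  ---------
  col 0: (1 - 0 borrow-in) - 1 → 1 - 1 = 0, borrow out 0
  col 1: (1 - 0 borrow-in) - 0 → 1 - 0 = 1, borrow out 0
  col 2: (1 - 0 borrow-in) - 1 → 1 - 1 = 0, borrow out 0
  col 3: (1 - 0 borrow-in) - 1 → 1 - 1 = 0, borrow out 0
  col 4: (0 - 0 borrow-in) - 1 → borrow from next column: (0+2) - 1 = 1, borrow out 1
  col 5: (0 - 1 borrow-in) - 0 → borrow from next column: (-1+2) - 0 = 1, borrow out 1
  col 6: (0 - 1 borrow-in) - 1 → borrow from next column: (-1+2) - 1 = 0, borrow out 1
  col 7: (0 - 1 borrow-in) - 1 → borrow from next column: (-1+2) - 1 = 0, borrow out 1
  col 8: (1 - 1 borrow-in) - 0 → 0 - 0 = 0, borrow out 0
Reading bits MSB→LSB: 000110010
Strip leading zeros: 110010
= 110010


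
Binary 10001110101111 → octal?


Group into 3-bit groups: 010001110101111
  010 = 2
  001 = 1
  110 = 6
  101 = 5
  111 = 7
= 0o21657


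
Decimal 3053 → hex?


Divide by 16 repeatedly:
3053 ÷ 16 = 190 remainder 13 (D)
190 ÷ 16 = 11 remainder 14 (E)
11 ÷ 16 = 0 remainder 11 (B)
Reading remainders bottom-up:
= 0xBED


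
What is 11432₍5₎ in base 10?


Positional values (base 5):
  2 × 5^0 = 2 × 1 = 2
  3 × 5^1 = 3 × 5 = 15
  4 × 5^2 = 4 × 25 = 100
  1 × 5^3 = 1 × 125 = 125
  1 × 5^4 = 1 × 625 = 625
Sum = 2 + 15 + 100 + 125 + 625
= 867


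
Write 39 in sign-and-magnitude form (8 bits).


Sign bit: 0 (positive)
Magnitude: 39 = 0100111
= 00100111


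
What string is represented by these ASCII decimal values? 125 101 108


Codes (decimal): 125 101 108
Per-code ASCII lookup:
  125  (special character) → '}'
  101  (range 97-122: lowercase, 101 - 97 = 4) → 'e'
  108  (range 97-122: lowercase, 108 - 97 = 11) → 'l'
= '}el'


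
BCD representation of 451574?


Each digit → 4-bit binary:
  4 → 0100
  5 → 0101
  1 → 0001
  5 → 0101
  7 → 0111
  4 → 0100
= 0100 0101 0001 0101 0111 0100


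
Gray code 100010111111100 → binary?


Gray code: 100010111111100
MSB stays the same: 1
Each subsequent bit = prev_binary XOR current_gray:
  B[1] = 1 XOR 0 = 1
  B[2] = 1 XOR 0 = 1
  B[3] = 1 XOR 0 = 1
  B[4] = 1 XOR 1 = 0
  B[5] = 0 XOR 0 = 0
  B[6] = 0 XOR 1 = 1
  B[7] = 1 XOR 1 = 0
  B[8] = 0 XOR 1 = 1
  B[9] = 1 XOR 1 = 0
  B[10] = 0 XOR 1 = 1
  B[11] = 1 XOR 1 = 0
  B[12] = 0 XOR 1 = 1
  B[13] = 1 XOR 0 = 1
  B[14] = 1 XOR 0 = 1
= 111100101010111 (31063 decimal)


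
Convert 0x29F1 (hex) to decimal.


Positional values:
Position 0: 1 × 16^0 = 1 × 1 = 1
Position 1: F × 16^1 = 15 × 16 = 240
Position 2: 9 × 16^2 = 9 × 256 = 2304
Position 3: 2 × 16^3 = 2 × 4096 = 8192
Sum = 1 + 240 + 2304 + 8192
= 10737


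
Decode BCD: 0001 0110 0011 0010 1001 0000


Each 4-bit group → digit:
  0001 → 1
  0110 → 6
  0011 → 3
  0010 → 2
  1001 → 9
  0000 → 0
= 163290


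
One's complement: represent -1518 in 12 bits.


Original: 010111101110
Invert all bits:
  bit 0: 0 → 1
  bit 1: 1 → 0
  bit 2: 0 → 1
  bit 3: 1 → 0
  bit 4: 1 → 0
  bit 5: 1 → 0
  bit 6: 1 → 0
  bit 7: 0 → 1
  bit 8: 1 → 0
  bit 9: 1 → 0
  bit 10: 1 → 0
  bit 11: 0 → 1
= 101000010001


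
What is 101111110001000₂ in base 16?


Group into 4-bit nibbles: 0101111110001000
  0101 = 5
  1111 = F
  1000 = 8
  1000 = 8
= 0x5F88


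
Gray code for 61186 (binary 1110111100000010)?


Binary: 1110111100000010
Gray code: G = B XOR (B >> 1)
B >> 1 = 0111011110000001
1110111100000010 XOR 0111011110000001:
  1 XOR 0 = 1
  1 XOR 1 = 0
  1 XOR 1 = 0
  0 XOR 1 = 1
  1 XOR 0 = 1
  1 XOR 1 = 0
  1 XOR 1 = 0
  1 XOR 1 = 0
  0 XOR 1 = 1
  0 XOR 0 = 0
  0 XOR 0 = 0
  0 XOR 0 = 0
  0 XOR 0 = 0
  0 XOR 0 = 0
  1 XOR 0 = 1
  0 XOR 1 = 1
= 1001100010000011


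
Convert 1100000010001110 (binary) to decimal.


Positional values:
Bit 1: 1 × 2^1 = 2
Bit 2: 1 × 2^2 = 4
Bit 3: 1 × 2^3 = 8
Bit 7: 1 × 2^7 = 128
Bit 14: 1 × 2^14 = 16384
Bit 15: 1 × 2^15 = 32768
Sum = 2 + 4 + 8 + 128 + 16384 + 32768
= 49294


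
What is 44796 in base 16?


Divide by 16 repeatedly:
44796 ÷ 16 = 2799 remainder 12 (C)
2799 ÷ 16 = 174 remainder 15 (F)
174 ÷ 16 = 10 remainder 14 (E)
10 ÷ 16 = 0 remainder 10 (A)
Reading remainders bottom-up:
= 0xAEFC


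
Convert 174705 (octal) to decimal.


Positional values:
Position 0: 5 × 8^0 = 5
Position 1: 0 × 8^1 = 0
Position 2: 7 × 8^2 = 448
Position 3: 4 × 8^3 = 2048
Position 4: 7 × 8^4 = 28672
Position 5: 1 × 8^5 = 32768
Sum = 5 + 0 + 448 + 2048 + 28672 + 32768
= 63941


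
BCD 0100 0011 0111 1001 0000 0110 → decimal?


Each 4-bit group → digit:
  0100 → 4
  0011 → 3
  0111 → 7
  1001 → 9
  0000 → 0
  0110 → 6
= 437906


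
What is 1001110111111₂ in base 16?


Group into 4-bit nibbles: 0001001110111111
  0001 = 1
  0011 = 3
  1011 = B
  1111 = F
= 0x13BF


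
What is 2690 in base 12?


Divide by 12 repeatedly:
2690 ÷ 12 = 224 remainder 2
224 ÷ 12 = 18 remainder 8
18 ÷ 12 = 1 remainder 6
1 ÷ 12 = 0 remainder 1
Reading remainders bottom-up:
= 1682


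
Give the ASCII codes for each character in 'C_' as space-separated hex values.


String: 'C_'  (2 characters)
Per-character ASCII lookup:
  'C': uppercase starts at 65: 'C' = 65 + 2 = 67 → 0x43
  '_': special character: '_' = 95 → 0x5F
= 0x43 0x5F


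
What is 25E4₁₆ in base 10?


Positional values:
Position 0: 4 × 16^0 = 4 × 1 = 4
Position 1: E × 16^1 = 14 × 16 = 224
Position 2: 5 × 16^2 = 5 × 256 = 1280
Position 3: 2 × 16^3 = 2 × 4096 = 8192
Sum = 4 + 224 + 1280 + 8192
= 9700


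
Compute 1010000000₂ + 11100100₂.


Align and add column by column (LSB to MSB, carry propagating):
  01010000000
+ 00011100100
  -----------
  col 0: 0 + 0 + 0 (carry in) = 0 → bit 0, carry out 0
  col 1: 0 + 0 + 0 (carry in) = 0 → bit 0, carry out 0
  col 2: 0 + 1 + 0 (carry in) = 1 → bit 1, carry out 0
  col 3: 0 + 0 + 0 (carry in) = 0 → bit 0, carry out 0
  col 4: 0 + 0 + 0 (carry in) = 0 → bit 0, carry out 0
  col 5: 0 + 1 + 0 (carry in) = 1 → bit 1, carry out 0
  col 6: 0 + 1 + 0 (carry in) = 1 → bit 1, carry out 0
  col 7: 1 + 1 + 0 (carry in) = 2 → bit 0, carry out 1
  col 8: 0 + 0 + 1 (carry in) = 1 → bit 1, carry out 0
  col 9: 1 + 0 + 0 (carry in) = 1 → bit 1, carry out 0
  col 10: 0 + 0 + 0 (carry in) = 0 → bit 0, carry out 0
Reading bits MSB→LSB: 01101100100
Strip leading zeros: 1101100100
= 1101100100


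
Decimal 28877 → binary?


Divide by 2 repeatedly:
28877 ÷ 2 = 14438 remainder 1
14438 ÷ 2 = 7219 remainder 0
7219 ÷ 2 = 3609 remainder 1
3609 ÷ 2 = 1804 remainder 1
1804 ÷ 2 = 902 remainder 0
902 ÷ 2 = 451 remainder 0
451 ÷ 2 = 225 remainder 1
225 ÷ 2 = 112 remainder 1
112 ÷ 2 = 56 remainder 0
56 ÷ 2 = 28 remainder 0
28 ÷ 2 = 14 remainder 0
14 ÷ 2 = 7 remainder 0
7 ÷ 2 = 3 remainder 1
3 ÷ 2 = 1 remainder 1
1 ÷ 2 = 0 remainder 1
Reading remainders bottom-up:
= 111000011001101


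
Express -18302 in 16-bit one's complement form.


Original: 0100011101111110
Invert all bits:
  bit 0: 0 → 1
  bit 1: 1 → 0
  bit 2: 0 → 1
  bit 3: 0 → 1
  bit 4: 0 → 1
  bit 5: 1 → 0
  bit 6: 1 → 0
  bit 7: 1 → 0
  bit 8: 0 → 1
  bit 9: 1 → 0
  bit 10: 1 → 0
  bit 11: 1 → 0
  bit 12: 1 → 0
  bit 13: 1 → 0
  bit 14: 1 → 0
  bit 15: 0 → 1
= 1011100010000001


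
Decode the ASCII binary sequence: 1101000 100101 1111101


Codes (binary): 1101000 100101 1111101
Per-code ASCII lookup:
  1101000 = 104  (range 97-122: lowercase, 104 - 97 = 7) → 'h'
  100101 = 37  (special character) → '%'
  1111101 = 125  (special character) → '}'
= 'h%}'


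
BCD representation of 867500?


Each digit → 4-bit binary:
  8 → 1000
  6 → 0110
  7 → 0111
  5 → 0101
  0 → 0000
  0 → 0000
= 1000 0110 0111 0101 0000 0000


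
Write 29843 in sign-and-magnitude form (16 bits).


Sign bit: 0 (positive)
Magnitude: 29843 = 111010010010011
= 0111010010010011


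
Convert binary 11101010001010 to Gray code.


Binary: 11101010001010
Gray code: G = B XOR (B >> 1)
B >> 1 = 01110101000101
11101010001010 XOR 01110101000101:
  1 XOR 0 = 1
  1 XOR 1 = 0
  1 XOR 1 = 0
  0 XOR 1 = 1
  1 XOR 0 = 1
  0 XOR 1 = 1
  1 XOR 0 = 1
  0 XOR 1 = 1
  0 XOR 0 = 0
  0 XOR 0 = 0
  1 XOR 0 = 1
  0 XOR 1 = 1
  1 XOR 0 = 1
  0 XOR 1 = 1
= 10011111001111


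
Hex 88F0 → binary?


Each hex digit → 4 binary bits:
  8 = 1000
  8 = 1000
  F = 1111
  0 = 0000
Concatenate: 1000 1000 1111 0000
= 1000100011110000


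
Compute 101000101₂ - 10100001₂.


Align and subtract column by column (LSB to MSB, borrowing when needed):
  101000101
- 010100001
  ---------
  col 0: (1 - 0 borrow-in) - 1 → 1 - 1 = 0, borrow out 0
  col 1: (0 - 0 borrow-in) - 0 → 0 - 0 = 0, borrow out 0
  col 2: (1 - 0 borrow-in) - 0 → 1 - 0 = 1, borrow out 0
  col 3: (0 - 0 borrow-in) - 0 → 0 - 0 = 0, borrow out 0
  col 4: (0 - 0 borrow-in) - 0 → 0 - 0 = 0, borrow out 0
  col 5: (0 - 0 borrow-in) - 1 → borrow from next column: (0+2) - 1 = 1, borrow out 1
  col 6: (1 - 1 borrow-in) - 0 → 0 - 0 = 0, borrow out 0
  col 7: (0 - 0 borrow-in) - 1 → borrow from next column: (0+2) - 1 = 1, borrow out 1
  col 8: (1 - 1 borrow-in) - 0 → 0 - 0 = 0, borrow out 0
Reading bits MSB→LSB: 010100100
Strip leading zeros: 10100100
= 10100100


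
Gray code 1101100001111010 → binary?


Gray code: 1101100001111010
MSB stays the same: 1
Each subsequent bit = prev_binary XOR current_gray:
  B[1] = 1 XOR 1 = 0
  B[2] = 0 XOR 0 = 0
  B[3] = 0 XOR 1 = 1
  B[4] = 1 XOR 1 = 0
  B[5] = 0 XOR 0 = 0
  B[6] = 0 XOR 0 = 0
  B[7] = 0 XOR 0 = 0
  B[8] = 0 XOR 0 = 0
  B[9] = 0 XOR 1 = 1
  B[10] = 1 XOR 1 = 0
  B[11] = 0 XOR 1 = 1
  B[12] = 1 XOR 1 = 0
  B[13] = 0 XOR 0 = 0
  B[14] = 0 XOR 1 = 1
  B[15] = 1 XOR 0 = 1
= 1001000001010011 (36947 decimal)


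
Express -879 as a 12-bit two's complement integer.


Original: 001101101111
Step 1 - Invert all bits: 110010010000
Step 2 - Add 1: 110010010000 + 1
= 110010010001 (represents -879)


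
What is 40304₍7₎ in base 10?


Positional values (base 7):
  4 × 7^0 = 4 × 1 = 4
  0 × 7^1 = 0 × 7 = 0
  3 × 7^2 = 3 × 49 = 147
  0 × 7^3 = 0 × 343 = 0
  4 × 7^4 = 4 × 2401 = 9604
Sum = 4 + 0 + 147 + 0 + 9604
= 9755


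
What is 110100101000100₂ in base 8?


Group into 3-bit groups: 110100101000100
  110 = 6
  100 = 4
  101 = 5
  000 = 0
  100 = 4
= 0o64504


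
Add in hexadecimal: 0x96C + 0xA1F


Align and add column by column (LSB to MSB, each column mod 16 with carry):
  096C
+ 0A1F
  ----
  col 0: C(12) + F(15) + 0 (carry in) = 27 → B(11), carry out 1
  col 1: 6(6) + 1(1) + 1 (carry in) = 8 → 8(8), carry out 0
  col 2: 9(9) + A(10) + 0 (carry in) = 19 → 3(3), carry out 1
  col 3: 0(0) + 0(0) + 1 (carry in) = 1 → 1(1), carry out 0
Reading digits MSB→LSB: 138B
Strip leading zeros: 138B
= 0x138B


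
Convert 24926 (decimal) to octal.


Divide by 8 repeatedly:
24926 ÷ 8 = 3115 remainder 6
3115 ÷ 8 = 389 remainder 3
389 ÷ 8 = 48 remainder 5
48 ÷ 8 = 6 remainder 0
6 ÷ 8 = 0 remainder 6
Reading remainders bottom-up:
= 0o60536


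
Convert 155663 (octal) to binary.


Each octal digit → 3 binary bits:
  1 = 001
  5 = 101
  5 = 101
  6 = 110
  6 = 110
  3 = 011
Concatenate: 001 101 101 110 110 011
= 001101101110110011


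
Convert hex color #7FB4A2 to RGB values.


Hex: #7FB4A2
R = 7F₁₆ = 127
G = B4₁₆ = 180
B = A2₁₆ = 162
= RGB(127, 180, 162)


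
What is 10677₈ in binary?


Each octal digit → 3 binary bits:
  1 = 001
  0 = 000
  6 = 110
  7 = 111
  7 = 111
Concatenate: 001 000 110 111 111
= 001000110111111


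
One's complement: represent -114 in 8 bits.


Original: 01110010
Invert all bits:
  bit 0: 0 → 1
  bit 1: 1 → 0
  bit 2: 1 → 0
  bit 3: 1 → 0
  bit 4: 0 → 1
  bit 5: 0 → 1
  bit 6: 1 → 0
  bit 7: 0 → 1
= 10001101


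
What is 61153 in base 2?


Divide by 2 repeatedly:
61153 ÷ 2 = 30576 remainder 1
30576 ÷ 2 = 15288 remainder 0
15288 ÷ 2 = 7644 remainder 0
7644 ÷ 2 = 3822 remainder 0
3822 ÷ 2 = 1911 remainder 0
1911 ÷ 2 = 955 remainder 1
955 ÷ 2 = 477 remainder 1
477 ÷ 2 = 238 remainder 1
238 ÷ 2 = 119 remainder 0
119 ÷ 2 = 59 remainder 1
59 ÷ 2 = 29 remainder 1
29 ÷ 2 = 14 remainder 1
14 ÷ 2 = 7 remainder 0
7 ÷ 2 = 3 remainder 1
3 ÷ 2 = 1 remainder 1
1 ÷ 2 = 0 remainder 1
Reading remainders bottom-up:
= 1110111011100001


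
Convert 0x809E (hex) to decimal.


Positional values:
Position 0: E × 16^0 = 14 × 1 = 14
Position 1: 9 × 16^1 = 9 × 16 = 144
Position 2: 0 × 16^2 = 0 × 256 = 0
Position 3: 8 × 16^3 = 8 × 4096 = 32768
Sum = 14 + 144 + 0 + 32768
= 32926


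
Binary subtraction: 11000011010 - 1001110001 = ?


Align and subtract column by column (LSB to MSB, borrowing when needed):
  11000011010
- 01001110001
  -----------
  col 0: (0 - 0 borrow-in) - 1 → borrow from next column: (0+2) - 1 = 1, borrow out 1
  col 1: (1 - 1 borrow-in) - 0 → 0 - 0 = 0, borrow out 0
  col 2: (0 - 0 borrow-in) - 0 → 0 - 0 = 0, borrow out 0
  col 3: (1 - 0 borrow-in) - 0 → 1 - 0 = 1, borrow out 0
  col 4: (1 - 0 borrow-in) - 1 → 1 - 1 = 0, borrow out 0
  col 5: (0 - 0 borrow-in) - 1 → borrow from next column: (0+2) - 1 = 1, borrow out 1
  col 6: (0 - 1 borrow-in) - 1 → borrow from next column: (-1+2) - 1 = 0, borrow out 1
  col 7: (0 - 1 borrow-in) - 0 → borrow from next column: (-1+2) - 0 = 1, borrow out 1
  col 8: (0 - 1 borrow-in) - 0 → borrow from next column: (-1+2) - 0 = 1, borrow out 1
  col 9: (1 - 1 borrow-in) - 1 → borrow from next column: (0+2) - 1 = 1, borrow out 1
  col 10: (1 - 1 borrow-in) - 0 → 0 - 0 = 0, borrow out 0
Reading bits MSB→LSB: 01110101001
Strip leading zeros: 1110101001
= 1110101001


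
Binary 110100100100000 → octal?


Group into 3-bit groups: 110100100100000
  110 = 6
  100 = 4
  100 = 4
  100 = 4
  000 = 0
= 0o64440


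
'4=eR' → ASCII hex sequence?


String: '4=eR'  (4 characters)
Per-character ASCII lookup:
  '4': digits start at 48: '4' = 48 + 4 = 52 → 0x34
  '=': special character: '=' = 61 → 0x3D
  'e': lowercase starts at 97: 'e' = 97 + 4 = 101 → 0x65
  'R': uppercase starts at 65: 'R' = 65 + 17 = 82 → 0x52
= 0x34 0x3D 0x65 0x52


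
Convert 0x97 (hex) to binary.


Each hex digit → 4 binary bits:
  9 = 1001
  7 = 0111
Concatenate: 1001 0111
= 10010111


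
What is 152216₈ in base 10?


Positional values:
Position 0: 6 × 8^0 = 6
Position 1: 1 × 8^1 = 8
Position 2: 2 × 8^2 = 128
Position 3: 2 × 8^3 = 1024
Position 4: 5 × 8^4 = 20480
Position 5: 1 × 8^5 = 32768
Sum = 6 + 8 + 128 + 1024 + 20480 + 32768
= 54414


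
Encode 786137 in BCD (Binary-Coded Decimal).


Each digit → 4-bit binary:
  7 → 0111
  8 → 1000
  6 → 0110
  1 → 0001
  3 → 0011
  7 → 0111
= 0111 1000 0110 0001 0011 0111


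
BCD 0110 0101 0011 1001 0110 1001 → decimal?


Each 4-bit group → digit:
  0110 → 6
  0101 → 5
  0011 → 3
  1001 → 9
  0110 → 6
  1001 → 9
= 653969


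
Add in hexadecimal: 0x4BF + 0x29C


Align and add column by column (LSB to MSB, each column mod 16 with carry):
  04BF
+ 029C
  ----
  col 0: F(15) + C(12) + 0 (carry in) = 27 → B(11), carry out 1
  col 1: B(11) + 9(9) + 1 (carry in) = 21 → 5(5), carry out 1
  col 2: 4(4) + 2(2) + 1 (carry in) = 7 → 7(7), carry out 0
  col 3: 0(0) + 0(0) + 0 (carry in) = 0 → 0(0), carry out 0
Reading digits MSB→LSB: 075B
Strip leading zeros: 75B
= 0x75B


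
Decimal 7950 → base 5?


Divide by 5 repeatedly:
7950 ÷ 5 = 1590 remainder 0
1590 ÷ 5 = 318 remainder 0
318 ÷ 5 = 63 remainder 3
63 ÷ 5 = 12 remainder 3
12 ÷ 5 = 2 remainder 2
2 ÷ 5 = 0 remainder 2
Reading remainders bottom-up:
= 223300


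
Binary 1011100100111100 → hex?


Group into 4-bit nibbles: 1011100100111100
  1011 = B
  1001 = 9
  0011 = 3
  1100 = C
= 0xB93C


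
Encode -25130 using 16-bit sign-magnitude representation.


Sign bit: 1 (negative)
Magnitude: 25130 = 110001000101010
= 1110001000101010


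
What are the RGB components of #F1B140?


Hex: #F1B140
R = F1₁₆ = 241
G = B1₁₆ = 177
B = 40₁₆ = 64
= RGB(241, 177, 64)


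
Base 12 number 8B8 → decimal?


Positional values (base 12):
  8 × 12^0 = 8 × 1 = 8
  B × 12^1 = 11 × 12 = 132
  8 × 12^2 = 8 × 144 = 1152
Sum = 8 + 132 + 1152
= 1292


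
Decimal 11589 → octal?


Divide by 8 repeatedly:
11589 ÷ 8 = 1448 remainder 5
1448 ÷ 8 = 181 remainder 0
181 ÷ 8 = 22 remainder 5
22 ÷ 8 = 2 remainder 6
2 ÷ 8 = 0 remainder 2
Reading remainders bottom-up:
= 0o26505


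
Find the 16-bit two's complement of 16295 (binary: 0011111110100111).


Original: 0011111110100111
Step 1 - Invert all bits: 1100000001011000
Step 2 - Add 1: 1100000001011000 + 1
= 1100000001011001 (represents -16295)


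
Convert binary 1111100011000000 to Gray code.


Binary: 1111100011000000
Gray code: G = B XOR (B >> 1)
B >> 1 = 0111110001100000
1111100011000000 XOR 0111110001100000:
  1 XOR 0 = 1
  1 XOR 1 = 0
  1 XOR 1 = 0
  1 XOR 1 = 0
  1 XOR 1 = 0
  0 XOR 1 = 1
  0 XOR 0 = 0
  0 XOR 0 = 0
  1 XOR 0 = 1
  1 XOR 1 = 0
  0 XOR 1 = 1
  0 XOR 0 = 0
  0 XOR 0 = 0
  0 XOR 0 = 0
  0 XOR 0 = 0
  0 XOR 0 = 0
= 1000010010100000


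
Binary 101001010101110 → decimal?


Positional values:
Bit 1: 1 × 2^1 = 2
Bit 2: 1 × 2^2 = 4
Bit 3: 1 × 2^3 = 8
Bit 5: 1 × 2^5 = 32
Bit 7: 1 × 2^7 = 128
Bit 9: 1 × 2^9 = 512
Bit 12: 1 × 2^12 = 4096
Bit 14: 1 × 2^14 = 16384
Sum = 2 + 4 + 8 + 32 + 128 + 512 + 4096 + 16384
= 21166


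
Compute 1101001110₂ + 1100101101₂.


Align and add column by column (LSB to MSB, carry propagating):
  01101001110
+ 01100101101
  -----------
  col 0: 0 + 1 + 0 (carry in) = 1 → bit 1, carry out 0
  col 1: 1 + 0 + 0 (carry in) = 1 → bit 1, carry out 0
  col 2: 1 + 1 + 0 (carry in) = 2 → bit 0, carry out 1
  col 3: 1 + 1 + 1 (carry in) = 3 → bit 1, carry out 1
  col 4: 0 + 0 + 1 (carry in) = 1 → bit 1, carry out 0
  col 5: 0 + 1 + 0 (carry in) = 1 → bit 1, carry out 0
  col 6: 1 + 0 + 0 (carry in) = 1 → bit 1, carry out 0
  col 7: 0 + 0 + 0 (carry in) = 0 → bit 0, carry out 0
  col 8: 1 + 1 + 0 (carry in) = 2 → bit 0, carry out 1
  col 9: 1 + 1 + 1 (carry in) = 3 → bit 1, carry out 1
  col 10: 0 + 0 + 1 (carry in) = 1 → bit 1, carry out 0
Reading bits MSB→LSB: 11001111011
Strip leading zeros: 11001111011
= 11001111011


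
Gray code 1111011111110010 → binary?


Gray code: 1111011111110010
MSB stays the same: 1
Each subsequent bit = prev_binary XOR current_gray:
  B[1] = 1 XOR 1 = 0
  B[2] = 0 XOR 1 = 1
  B[3] = 1 XOR 1 = 0
  B[4] = 0 XOR 0 = 0
  B[5] = 0 XOR 1 = 1
  B[6] = 1 XOR 1 = 0
  B[7] = 0 XOR 1 = 1
  B[8] = 1 XOR 1 = 0
  B[9] = 0 XOR 1 = 1
  B[10] = 1 XOR 1 = 0
  B[11] = 0 XOR 1 = 1
  B[12] = 1 XOR 0 = 1
  B[13] = 1 XOR 0 = 1
  B[14] = 1 XOR 1 = 0
  B[15] = 0 XOR 0 = 0
= 1010010101011100 (42332 decimal)


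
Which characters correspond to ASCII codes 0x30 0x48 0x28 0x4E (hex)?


Codes (hex): 0x30 0x48 0x28 0x4E
Per-code ASCII lookup:
  0x30 = 48  (range 48-57: digits, 48 - 48 = 0) → '0'
  0x48 = 72  (range 65-90: uppercase, 72 - 65 = 7) → 'H'
  0x28 = 40  (special character) → '('
  0x4E = 78  (range 65-90: uppercase, 78 - 65 = 13) → 'N'
= '0H(N'


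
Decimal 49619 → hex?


Divide by 16 repeatedly:
49619 ÷ 16 = 3101 remainder 3 (3)
3101 ÷ 16 = 193 remainder 13 (D)
193 ÷ 16 = 12 remainder 1 (1)
12 ÷ 16 = 0 remainder 12 (C)
Reading remainders bottom-up:
= 0xC1D3


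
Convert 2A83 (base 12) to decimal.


Positional values (base 12):
  3 × 12^0 = 3 × 1 = 3
  8 × 12^1 = 8 × 12 = 96
  A × 12^2 = 10 × 144 = 1440
  2 × 12^3 = 2 × 1728 = 3456
Sum = 3 + 96 + 1440 + 3456
= 4995


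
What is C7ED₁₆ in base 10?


Positional values:
Position 0: D × 16^0 = 13 × 1 = 13
Position 1: E × 16^1 = 14 × 16 = 224
Position 2: 7 × 16^2 = 7 × 256 = 1792
Position 3: C × 16^3 = 12 × 4096 = 49152
Sum = 13 + 224 + 1792 + 49152
= 51181


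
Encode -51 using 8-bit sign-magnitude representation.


Sign bit: 1 (negative)
Magnitude: 51 = 0110011
= 10110011


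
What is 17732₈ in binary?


Each octal digit → 3 binary bits:
  1 = 001
  7 = 111
  7 = 111
  3 = 011
  2 = 010
Concatenate: 001 111 111 011 010
= 001111111011010


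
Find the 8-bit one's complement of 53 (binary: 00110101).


Original: 00110101
Invert all bits:
  bit 0: 0 → 1
  bit 1: 0 → 1
  bit 2: 1 → 0
  bit 3: 1 → 0
  bit 4: 0 → 1
  bit 5: 1 → 0
  bit 6: 0 → 1
  bit 7: 1 → 0
= 11001010


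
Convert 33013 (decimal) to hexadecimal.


Divide by 16 repeatedly:
33013 ÷ 16 = 2063 remainder 5 (5)
2063 ÷ 16 = 128 remainder 15 (F)
128 ÷ 16 = 8 remainder 0 (0)
8 ÷ 16 = 0 remainder 8 (8)
Reading remainders bottom-up:
= 0x80F5


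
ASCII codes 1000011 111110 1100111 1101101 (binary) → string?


Codes (binary): 1000011 111110 1100111 1101101
Per-code ASCII lookup:
  1000011 = 67  (range 65-90: uppercase, 67 - 65 = 2) → 'C'
  111110 = 62  (special character) → '>'
  1100111 = 103  (range 97-122: lowercase, 103 - 97 = 6) → 'g'
  1101101 = 109  (range 97-122: lowercase, 109 - 97 = 12) → 'm'
= 'C>gm'


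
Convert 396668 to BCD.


Each digit → 4-bit binary:
  3 → 0011
  9 → 1001
  6 → 0110
  6 → 0110
  6 → 0110
  8 → 1000
= 0011 1001 0110 0110 0110 1000


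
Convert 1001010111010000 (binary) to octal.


Group into 3-bit groups: 001001010111010000
  001 = 1
  001 = 1
  010 = 2
  111 = 7
  010 = 2
  000 = 0
= 0o112720


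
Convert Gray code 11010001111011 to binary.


Gray code: 11010001111011
MSB stays the same: 1
Each subsequent bit = prev_binary XOR current_gray:
  B[1] = 1 XOR 1 = 0
  B[2] = 0 XOR 0 = 0
  B[3] = 0 XOR 1 = 1
  B[4] = 1 XOR 0 = 1
  B[5] = 1 XOR 0 = 1
  B[6] = 1 XOR 0 = 1
  B[7] = 1 XOR 1 = 0
  B[8] = 0 XOR 1 = 1
  B[9] = 1 XOR 1 = 0
  B[10] = 0 XOR 1 = 1
  B[11] = 1 XOR 0 = 1
  B[12] = 1 XOR 1 = 0
  B[13] = 0 XOR 1 = 1
= 10011110101101 (10157 decimal)


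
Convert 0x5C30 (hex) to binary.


Each hex digit → 4 binary bits:
  5 = 0101
  C = 1100
  3 = 0011
  0 = 0000
Concatenate: 0101 1100 0011 0000
= 0101110000110000


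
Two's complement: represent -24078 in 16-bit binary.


Original: 0101111000001110
Step 1 - Invert all bits: 1010000111110001
Step 2 - Add 1: 1010000111110001 + 1
= 1010000111110010 (represents -24078)


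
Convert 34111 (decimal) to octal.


Divide by 8 repeatedly:
34111 ÷ 8 = 4263 remainder 7
4263 ÷ 8 = 532 remainder 7
532 ÷ 8 = 66 remainder 4
66 ÷ 8 = 8 remainder 2
8 ÷ 8 = 1 remainder 0
1 ÷ 8 = 0 remainder 1
Reading remainders bottom-up:
= 0o102477


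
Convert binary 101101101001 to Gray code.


Binary: 101101101001
Gray code: G = B XOR (B >> 1)
B >> 1 = 010110110100
101101101001 XOR 010110110100:
  1 XOR 0 = 1
  0 XOR 1 = 1
  1 XOR 0 = 1
  1 XOR 1 = 0
  0 XOR 1 = 1
  1 XOR 0 = 1
  1 XOR 1 = 0
  0 XOR 1 = 1
  1 XOR 0 = 1
  0 XOR 1 = 1
  0 XOR 0 = 0
  1 XOR 0 = 1
= 111011011101


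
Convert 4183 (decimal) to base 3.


Divide by 3 repeatedly:
4183 ÷ 3 = 1394 remainder 1
1394 ÷ 3 = 464 remainder 2
464 ÷ 3 = 154 remainder 2
154 ÷ 3 = 51 remainder 1
51 ÷ 3 = 17 remainder 0
17 ÷ 3 = 5 remainder 2
5 ÷ 3 = 1 remainder 2
1 ÷ 3 = 0 remainder 1
Reading remainders bottom-up:
= 12201221


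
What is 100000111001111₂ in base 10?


Positional values:
Bit 0: 1 × 2^0 = 1
Bit 1: 1 × 2^1 = 2
Bit 2: 1 × 2^2 = 4
Bit 3: 1 × 2^3 = 8
Bit 6: 1 × 2^6 = 64
Bit 7: 1 × 2^7 = 128
Bit 8: 1 × 2^8 = 256
Bit 14: 1 × 2^14 = 16384
Sum = 1 + 2 + 4 + 8 + 64 + 128 + 256 + 16384
= 16847


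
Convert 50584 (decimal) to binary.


Divide by 2 repeatedly:
50584 ÷ 2 = 25292 remainder 0
25292 ÷ 2 = 12646 remainder 0
12646 ÷ 2 = 6323 remainder 0
6323 ÷ 2 = 3161 remainder 1
3161 ÷ 2 = 1580 remainder 1
1580 ÷ 2 = 790 remainder 0
790 ÷ 2 = 395 remainder 0
395 ÷ 2 = 197 remainder 1
197 ÷ 2 = 98 remainder 1
98 ÷ 2 = 49 remainder 0
49 ÷ 2 = 24 remainder 1
24 ÷ 2 = 12 remainder 0
12 ÷ 2 = 6 remainder 0
6 ÷ 2 = 3 remainder 0
3 ÷ 2 = 1 remainder 1
1 ÷ 2 = 0 remainder 1
Reading remainders bottom-up:
= 1100010110011000


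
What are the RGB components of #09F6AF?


Hex: #09F6AF
R = 09₁₆ = 9
G = F6₁₆ = 246
B = AF₁₆ = 175
= RGB(9, 246, 175)


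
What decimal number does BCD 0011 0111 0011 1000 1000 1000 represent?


Each 4-bit group → digit:
  0011 → 3
  0111 → 7
  0011 → 3
  1000 → 8
  1000 → 8
  1000 → 8
= 373888


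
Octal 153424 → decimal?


Positional values:
Position 0: 4 × 8^0 = 4
Position 1: 2 × 8^1 = 16
Position 2: 4 × 8^2 = 256
Position 3: 3 × 8^3 = 1536
Position 4: 5 × 8^4 = 20480
Position 5: 1 × 8^5 = 32768
Sum = 4 + 16 + 256 + 1536 + 20480 + 32768
= 55060


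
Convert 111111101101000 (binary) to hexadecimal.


Group into 4-bit nibbles: 0111111101101000
  0111 = 7
  1111 = F
  0110 = 6
  1000 = 8
= 0x7F68


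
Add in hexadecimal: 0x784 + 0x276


Align and add column by column (LSB to MSB, each column mod 16 with carry):
  0784
+ 0276
  ----
  col 0: 4(4) + 6(6) + 0 (carry in) = 10 → A(10), carry out 0
  col 1: 8(8) + 7(7) + 0 (carry in) = 15 → F(15), carry out 0
  col 2: 7(7) + 2(2) + 0 (carry in) = 9 → 9(9), carry out 0
  col 3: 0(0) + 0(0) + 0 (carry in) = 0 → 0(0), carry out 0
Reading digits MSB→LSB: 09FA
Strip leading zeros: 9FA
= 0x9FA


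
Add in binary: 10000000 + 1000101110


Align and add column by column (LSB to MSB, carry propagating):
  00010000000
+ 01000101110
  -----------
  col 0: 0 + 0 + 0 (carry in) = 0 → bit 0, carry out 0
  col 1: 0 + 1 + 0 (carry in) = 1 → bit 1, carry out 0
  col 2: 0 + 1 + 0 (carry in) = 1 → bit 1, carry out 0
  col 3: 0 + 1 + 0 (carry in) = 1 → bit 1, carry out 0
  col 4: 0 + 0 + 0 (carry in) = 0 → bit 0, carry out 0
  col 5: 0 + 1 + 0 (carry in) = 1 → bit 1, carry out 0
  col 6: 0 + 0 + 0 (carry in) = 0 → bit 0, carry out 0
  col 7: 1 + 0 + 0 (carry in) = 1 → bit 1, carry out 0
  col 8: 0 + 0 + 0 (carry in) = 0 → bit 0, carry out 0
  col 9: 0 + 1 + 0 (carry in) = 1 → bit 1, carry out 0
  col 10: 0 + 0 + 0 (carry in) = 0 → bit 0, carry out 0
Reading bits MSB→LSB: 01010101110
Strip leading zeros: 1010101110
= 1010101110


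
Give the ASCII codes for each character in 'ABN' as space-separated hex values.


String: 'ABN'  (3 characters)
Per-character ASCII lookup:
  'A': uppercase starts at 65: 'A' = 65 + 0 = 65 → 0x41
  'B': uppercase starts at 65: 'B' = 65 + 1 = 66 → 0x42
  'N': uppercase starts at 65: 'N' = 65 + 13 = 78 → 0x4E
= 0x41 0x42 0x4E


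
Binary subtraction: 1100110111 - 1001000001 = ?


Align and subtract column by column (LSB to MSB, borrowing when needed):
  1100110111
- 1001000001
  ----------
  col 0: (1 - 0 borrow-in) - 1 → 1 - 1 = 0, borrow out 0
  col 1: (1 - 0 borrow-in) - 0 → 1 - 0 = 1, borrow out 0
  col 2: (1 - 0 borrow-in) - 0 → 1 - 0 = 1, borrow out 0
  col 3: (0 - 0 borrow-in) - 0 → 0 - 0 = 0, borrow out 0
  col 4: (1 - 0 borrow-in) - 0 → 1 - 0 = 1, borrow out 0
  col 5: (1 - 0 borrow-in) - 0 → 1 - 0 = 1, borrow out 0
  col 6: (0 - 0 borrow-in) - 1 → borrow from next column: (0+2) - 1 = 1, borrow out 1
  col 7: (0 - 1 borrow-in) - 0 → borrow from next column: (-1+2) - 0 = 1, borrow out 1
  col 8: (1 - 1 borrow-in) - 0 → 0 - 0 = 0, borrow out 0
  col 9: (1 - 0 borrow-in) - 1 → 1 - 1 = 0, borrow out 0
Reading bits MSB→LSB: 0011110110
Strip leading zeros: 11110110
= 11110110


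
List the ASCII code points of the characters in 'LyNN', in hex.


String: 'LyNN'  (4 characters)
Per-character ASCII lookup:
  'L': uppercase starts at 65: 'L' = 65 + 11 = 76 → 0x4C
  'y': lowercase starts at 97: 'y' = 97 + 24 = 121 → 0x79
  'N': uppercase starts at 65: 'N' = 65 + 13 = 78 → 0x4E
  'N': uppercase starts at 65: 'N' = 65 + 13 = 78 → 0x4E
= 0x4C 0x79 0x4E 0x4E


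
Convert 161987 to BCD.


Each digit → 4-bit binary:
  1 → 0001
  6 → 0110
  1 → 0001
  9 → 1001
  8 → 1000
  7 → 0111
= 0001 0110 0001 1001 1000 0111


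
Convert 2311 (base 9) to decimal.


Positional values (base 9):
  1 × 9^0 = 1 × 1 = 1
  1 × 9^1 = 1 × 9 = 9
  3 × 9^2 = 3 × 81 = 243
  2 × 9^3 = 2 × 729 = 1458
Sum = 1 + 9 + 243 + 1458
= 1711


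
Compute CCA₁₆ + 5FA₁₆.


Align and add column by column (LSB to MSB, each column mod 16 with carry):
  0CCA
+ 05FA
  ----
  col 0: A(10) + A(10) + 0 (carry in) = 20 → 4(4), carry out 1
  col 1: C(12) + F(15) + 1 (carry in) = 28 → C(12), carry out 1
  col 2: C(12) + 5(5) + 1 (carry in) = 18 → 2(2), carry out 1
  col 3: 0(0) + 0(0) + 1 (carry in) = 1 → 1(1), carry out 0
Reading digits MSB→LSB: 12C4
Strip leading zeros: 12C4
= 0x12C4


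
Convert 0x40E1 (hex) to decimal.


Positional values:
Position 0: 1 × 16^0 = 1 × 1 = 1
Position 1: E × 16^1 = 14 × 16 = 224
Position 2: 0 × 16^2 = 0 × 256 = 0
Position 3: 4 × 16^3 = 4 × 4096 = 16384
Sum = 1 + 224 + 0 + 16384
= 16609


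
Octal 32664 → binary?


Each octal digit → 3 binary bits:
  3 = 011
  2 = 010
  6 = 110
  6 = 110
  4 = 100
Concatenate: 011 010 110 110 100
= 011010110110100


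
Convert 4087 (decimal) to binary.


Divide by 2 repeatedly:
4087 ÷ 2 = 2043 remainder 1
2043 ÷ 2 = 1021 remainder 1
1021 ÷ 2 = 510 remainder 1
510 ÷ 2 = 255 remainder 0
255 ÷ 2 = 127 remainder 1
127 ÷ 2 = 63 remainder 1
63 ÷ 2 = 31 remainder 1
31 ÷ 2 = 15 remainder 1
15 ÷ 2 = 7 remainder 1
7 ÷ 2 = 3 remainder 1
3 ÷ 2 = 1 remainder 1
1 ÷ 2 = 0 remainder 1
Reading remainders bottom-up:
= 111111110111


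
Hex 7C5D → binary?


Each hex digit → 4 binary bits:
  7 = 0111
  C = 1100
  5 = 0101
  D = 1101
Concatenate: 0111 1100 0101 1101
= 0111110001011101


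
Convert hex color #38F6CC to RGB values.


Hex: #38F6CC
R = 38₁₆ = 56
G = F6₁₆ = 246
B = CC₁₆ = 204
= RGB(56, 246, 204)


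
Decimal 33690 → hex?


Divide by 16 repeatedly:
33690 ÷ 16 = 2105 remainder 10 (A)
2105 ÷ 16 = 131 remainder 9 (9)
131 ÷ 16 = 8 remainder 3 (3)
8 ÷ 16 = 0 remainder 8 (8)
Reading remainders bottom-up:
= 0x839A


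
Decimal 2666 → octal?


Divide by 8 repeatedly:
2666 ÷ 8 = 333 remainder 2
333 ÷ 8 = 41 remainder 5
41 ÷ 8 = 5 remainder 1
5 ÷ 8 = 0 remainder 5
Reading remainders bottom-up:
= 0o5152


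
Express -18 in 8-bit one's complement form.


Original: 00010010
Invert all bits:
  bit 0: 0 → 1
  bit 1: 0 → 1
  bit 2: 0 → 1
  bit 3: 1 → 0
  bit 4: 0 → 1
  bit 5: 0 → 1
  bit 6: 1 → 0
  bit 7: 0 → 1
= 11101101


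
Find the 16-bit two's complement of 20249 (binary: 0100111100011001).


Original: 0100111100011001
Step 1 - Invert all bits: 1011000011100110
Step 2 - Add 1: 1011000011100110 + 1
= 1011000011100111 (represents -20249)


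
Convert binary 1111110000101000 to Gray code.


Binary: 1111110000101000
Gray code: G = B XOR (B >> 1)
B >> 1 = 0111111000010100
1111110000101000 XOR 0111111000010100:
  1 XOR 0 = 1
  1 XOR 1 = 0
  1 XOR 1 = 0
  1 XOR 1 = 0
  1 XOR 1 = 0
  1 XOR 1 = 0
  0 XOR 1 = 1
  0 XOR 0 = 0
  0 XOR 0 = 0
  0 XOR 0 = 0
  1 XOR 0 = 1
  0 XOR 1 = 1
  1 XOR 0 = 1
  0 XOR 1 = 1
  0 XOR 0 = 0
  0 XOR 0 = 0
= 1000001000111100


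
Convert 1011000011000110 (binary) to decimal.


Positional values:
Bit 1: 1 × 2^1 = 2
Bit 2: 1 × 2^2 = 4
Bit 6: 1 × 2^6 = 64
Bit 7: 1 × 2^7 = 128
Bit 12: 1 × 2^12 = 4096
Bit 13: 1 × 2^13 = 8192
Bit 15: 1 × 2^15 = 32768
Sum = 2 + 4 + 64 + 128 + 4096 + 8192 + 32768
= 45254


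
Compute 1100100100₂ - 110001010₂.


Align and subtract column by column (LSB to MSB, borrowing when needed):
  1100100100
- 0110001010
  ----------
  col 0: (0 - 0 borrow-in) - 0 → 0 - 0 = 0, borrow out 0
  col 1: (0 - 0 borrow-in) - 1 → borrow from next column: (0+2) - 1 = 1, borrow out 1
  col 2: (1 - 1 borrow-in) - 0 → 0 - 0 = 0, borrow out 0
  col 3: (0 - 0 borrow-in) - 1 → borrow from next column: (0+2) - 1 = 1, borrow out 1
  col 4: (0 - 1 borrow-in) - 0 → borrow from next column: (-1+2) - 0 = 1, borrow out 1
  col 5: (1 - 1 borrow-in) - 0 → 0 - 0 = 0, borrow out 0
  col 6: (0 - 0 borrow-in) - 0 → 0 - 0 = 0, borrow out 0
  col 7: (0 - 0 borrow-in) - 1 → borrow from next column: (0+2) - 1 = 1, borrow out 1
  col 8: (1 - 1 borrow-in) - 1 → borrow from next column: (0+2) - 1 = 1, borrow out 1
  col 9: (1 - 1 borrow-in) - 0 → 0 - 0 = 0, borrow out 0
Reading bits MSB→LSB: 0110011010
Strip leading zeros: 110011010
= 110011010


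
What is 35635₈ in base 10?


Positional values:
Position 0: 5 × 8^0 = 5
Position 1: 3 × 8^1 = 24
Position 2: 6 × 8^2 = 384
Position 3: 5 × 8^3 = 2560
Position 4: 3 × 8^4 = 12288
Sum = 5 + 24 + 384 + 2560 + 12288
= 15261


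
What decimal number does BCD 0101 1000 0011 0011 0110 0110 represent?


Each 4-bit group → digit:
  0101 → 5
  1000 → 8
  0011 → 3
  0011 → 3
  0110 → 6
  0110 → 6
= 583366


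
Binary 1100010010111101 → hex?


Group into 4-bit nibbles: 1100010010111101
  1100 = C
  0100 = 4
  1011 = B
  1101 = D
= 0xC4BD


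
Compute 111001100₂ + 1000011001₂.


Align and add column by column (LSB to MSB, carry propagating):
  00111001100
+ 01000011001
  -----------
  col 0: 0 + 1 + 0 (carry in) = 1 → bit 1, carry out 0
  col 1: 0 + 0 + 0 (carry in) = 0 → bit 0, carry out 0
  col 2: 1 + 0 + 0 (carry in) = 1 → bit 1, carry out 0
  col 3: 1 + 1 + 0 (carry in) = 2 → bit 0, carry out 1
  col 4: 0 + 1 + 1 (carry in) = 2 → bit 0, carry out 1
  col 5: 0 + 0 + 1 (carry in) = 1 → bit 1, carry out 0
  col 6: 1 + 0 + 0 (carry in) = 1 → bit 1, carry out 0
  col 7: 1 + 0 + 0 (carry in) = 1 → bit 1, carry out 0
  col 8: 1 + 0 + 0 (carry in) = 1 → bit 1, carry out 0
  col 9: 0 + 1 + 0 (carry in) = 1 → bit 1, carry out 0
  col 10: 0 + 0 + 0 (carry in) = 0 → bit 0, carry out 0
Reading bits MSB→LSB: 01111100101
Strip leading zeros: 1111100101
= 1111100101


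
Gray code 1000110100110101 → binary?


Gray code: 1000110100110101
MSB stays the same: 1
Each subsequent bit = prev_binary XOR current_gray:
  B[1] = 1 XOR 0 = 1
  B[2] = 1 XOR 0 = 1
  B[3] = 1 XOR 0 = 1
  B[4] = 1 XOR 1 = 0
  B[5] = 0 XOR 1 = 1
  B[6] = 1 XOR 0 = 1
  B[7] = 1 XOR 1 = 0
  B[8] = 0 XOR 0 = 0
  B[9] = 0 XOR 0 = 0
  B[10] = 0 XOR 1 = 1
  B[11] = 1 XOR 1 = 0
  B[12] = 0 XOR 0 = 0
  B[13] = 0 XOR 1 = 1
  B[14] = 1 XOR 0 = 1
  B[15] = 1 XOR 1 = 0
= 1111011000100110 (63014 decimal)


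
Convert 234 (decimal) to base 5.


Divide by 5 repeatedly:
234 ÷ 5 = 46 remainder 4
46 ÷ 5 = 9 remainder 1
9 ÷ 5 = 1 remainder 4
1 ÷ 5 = 0 remainder 1
Reading remainders bottom-up:
= 1414


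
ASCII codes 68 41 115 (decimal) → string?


Codes (decimal): 68 41 115
Per-code ASCII lookup:
  68  (range 65-90: uppercase, 68 - 65 = 3) → 'D'
  41  (special character) → ')'
  115  (range 97-122: lowercase, 115 - 97 = 18) → 's'
= 'D)s'


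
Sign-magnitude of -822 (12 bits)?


Sign bit: 1 (negative)
Magnitude: 822 = 01100110110
= 101100110110


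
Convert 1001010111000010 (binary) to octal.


Group into 3-bit groups: 001001010111000010
  001 = 1
  001 = 1
  010 = 2
  111 = 7
  000 = 0
  010 = 2
= 0o112702


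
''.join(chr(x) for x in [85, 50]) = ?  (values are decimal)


Codes (decimal): 85 50
Per-code ASCII lookup:
  85  (range 65-90: uppercase, 85 - 65 = 20) → 'U'
  50  (range 48-57: digits, 50 - 48 = 2) → '2'
= 'U2'


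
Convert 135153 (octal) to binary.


Each octal digit → 3 binary bits:
  1 = 001
  3 = 011
  5 = 101
  1 = 001
  5 = 101
  3 = 011
Concatenate: 001 011 101 001 101 011
= 001011101001101011


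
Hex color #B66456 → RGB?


Hex: #B66456
R = B6₁₆ = 182
G = 64₁₆ = 100
B = 56₁₆ = 86
= RGB(182, 100, 86)


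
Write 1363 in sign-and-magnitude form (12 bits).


Sign bit: 0 (positive)
Magnitude: 1363 = 10101010011
= 010101010011


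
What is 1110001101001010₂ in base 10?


Positional values:
Bit 1: 1 × 2^1 = 2
Bit 3: 1 × 2^3 = 8
Bit 6: 1 × 2^6 = 64
Bit 8: 1 × 2^8 = 256
Bit 9: 1 × 2^9 = 512
Bit 13: 1 × 2^13 = 8192
Bit 14: 1 × 2^14 = 16384
Bit 15: 1 × 2^15 = 32768
Sum = 2 + 8 + 64 + 256 + 512 + 8192 + 16384 + 32768
= 58186


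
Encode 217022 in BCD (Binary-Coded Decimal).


Each digit → 4-bit binary:
  2 → 0010
  1 → 0001
  7 → 0111
  0 → 0000
  2 → 0010
  2 → 0010
= 0010 0001 0111 0000 0010 0010


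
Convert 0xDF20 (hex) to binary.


Each hex digit → 4 binary bits:
  D = 1101
  F = 1111
  2 = 0010
  0 = 0000
Concatenate: 1101 1111 0010 0000
= 1101111100100000
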